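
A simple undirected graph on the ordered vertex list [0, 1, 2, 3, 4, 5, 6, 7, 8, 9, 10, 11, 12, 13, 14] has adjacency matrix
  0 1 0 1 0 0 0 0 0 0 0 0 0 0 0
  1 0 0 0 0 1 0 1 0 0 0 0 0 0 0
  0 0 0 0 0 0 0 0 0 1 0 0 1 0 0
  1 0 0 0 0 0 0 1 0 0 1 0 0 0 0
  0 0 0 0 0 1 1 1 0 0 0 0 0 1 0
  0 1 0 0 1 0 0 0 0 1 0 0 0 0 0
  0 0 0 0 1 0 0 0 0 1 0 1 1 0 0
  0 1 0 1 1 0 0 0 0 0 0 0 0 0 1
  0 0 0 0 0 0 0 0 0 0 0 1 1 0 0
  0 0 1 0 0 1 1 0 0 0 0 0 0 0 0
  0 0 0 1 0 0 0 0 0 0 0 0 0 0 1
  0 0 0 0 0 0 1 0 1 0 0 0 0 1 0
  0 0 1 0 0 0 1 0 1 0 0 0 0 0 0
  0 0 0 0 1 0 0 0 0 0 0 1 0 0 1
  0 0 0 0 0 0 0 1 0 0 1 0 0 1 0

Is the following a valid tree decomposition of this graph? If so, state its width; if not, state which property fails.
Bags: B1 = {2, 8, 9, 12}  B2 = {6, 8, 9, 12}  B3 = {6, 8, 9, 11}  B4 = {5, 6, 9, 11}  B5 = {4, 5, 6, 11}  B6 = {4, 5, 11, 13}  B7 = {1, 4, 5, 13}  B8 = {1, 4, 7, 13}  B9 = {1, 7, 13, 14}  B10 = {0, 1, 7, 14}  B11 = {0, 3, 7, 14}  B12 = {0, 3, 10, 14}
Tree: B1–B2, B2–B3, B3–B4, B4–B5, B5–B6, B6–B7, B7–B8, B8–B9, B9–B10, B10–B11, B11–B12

Every vertex of G appears in some bag (union = {0, 1, 2, 3, 4, 5, 6, 7, 8, 9, 10, 11, 12, 13, 14}); every edge is covered by a bag; and for each vertex v the set of bags containing v is connected in the bag tree. The decomposition is therefore valid. The largest bag has 4 vertices, so the width is 3.

Yes; width 3.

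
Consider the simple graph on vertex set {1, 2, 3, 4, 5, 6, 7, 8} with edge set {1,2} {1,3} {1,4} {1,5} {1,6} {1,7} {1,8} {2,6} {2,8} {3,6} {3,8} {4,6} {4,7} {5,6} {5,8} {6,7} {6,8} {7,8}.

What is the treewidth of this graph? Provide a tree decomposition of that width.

Treewidth 3.
One such decomposition:
Bags: B1 = {1, 5, 6, 8}  B2 = {1, 3, 6, 8}  B3 = {1, 2, 6, 8}  B4 = {1, 6, 7, 8}  B5 = {1, 4, 6, 7}
Tree: B1–B2, B2–B3, B2–B4, B4–B5

Every bag has size at most 4, so the width is 4 − 1 = 3 and tw(G) ≤ 3. On the other hand G contains the 4-clique {1, 2, 6, 8}. A clique must lie in a single bag of any decomposition, so no decomposition can have width below 3. The upper and lower bounds meet at 3, so that is the treewidth.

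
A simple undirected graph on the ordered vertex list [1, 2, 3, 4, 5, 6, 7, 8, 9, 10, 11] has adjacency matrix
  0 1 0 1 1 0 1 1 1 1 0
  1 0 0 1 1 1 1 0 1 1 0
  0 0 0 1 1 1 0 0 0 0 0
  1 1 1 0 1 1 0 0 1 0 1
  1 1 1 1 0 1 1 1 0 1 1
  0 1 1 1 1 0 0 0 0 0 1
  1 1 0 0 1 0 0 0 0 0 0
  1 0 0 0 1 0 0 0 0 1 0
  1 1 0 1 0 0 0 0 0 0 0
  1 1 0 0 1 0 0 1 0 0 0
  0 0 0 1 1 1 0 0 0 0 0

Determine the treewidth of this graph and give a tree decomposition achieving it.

Treewidth 3.
One such decomposition:
Bags: B1 = {1, 2, 5, 7}  B2 = {1, 2, 4, 5}  B3 = {2, 4, 5, 6}  B4 = {4, 5, 6, 11}  B5 = {1, 2, 5, 10}  B6 = {1, 5, 8, 10}  B7 = {1, 2, 4, 9}  B8 = {3, 4, 5, 6}
Tree: B1–B2, B2–B3, B3–B4, B2–B5, B5–B6, B2–B7, B4–B8

Each bag holds 4 vertices, so the decomposition has width 3, which upper-bounds the treewidth. For the lower bound, the 4 vertices {1, 2, 4, 9} are pairwise adjacent, and any tree decomposition puts a clique entirely inside one bag — forcing width ≥ 3. Hence tw(G) = 3 exactly.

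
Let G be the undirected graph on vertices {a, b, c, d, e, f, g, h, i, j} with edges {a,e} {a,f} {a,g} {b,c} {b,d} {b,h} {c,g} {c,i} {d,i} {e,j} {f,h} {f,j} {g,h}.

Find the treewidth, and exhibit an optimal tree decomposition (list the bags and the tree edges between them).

Treewidth 2.
Bags: B1 = {c, d, i}  B2 = {b, c, d}  B3 = {b, c, g}  B4 = {b, g, h}  B5 = {a, g, h}  B6 = {a, f, h}  B7 = {a, e, f}  B8 = {e, f, j}
Tree: B1–B2, B2–B3, B3–B4, B4–B5, B5–B6, B6–B7, B7–B8

The largest bag has 3 vertices, giving width 2; this decomposition certifies tw(G) ≤ 2. The edges i–d–b–c–i form a cycle, so G is not a tree and its treewidth is at least 2. Combining the bounds, tw(G) = 2.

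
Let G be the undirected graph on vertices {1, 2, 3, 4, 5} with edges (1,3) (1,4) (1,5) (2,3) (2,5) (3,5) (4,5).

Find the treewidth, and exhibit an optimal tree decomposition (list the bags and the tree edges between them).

Treewidth 2.
Bags: B1 = {1, 3, 5}  B2 = {1, 4, 5}  B3 = {2, 3, 5}
Tree: B1–B2, B1–B3

Every bag has size at most 3, so the width is 3 − 1 = 2 and tw(G) ≤ 2. Conversely, {1, 3, 5} is a clique of size 3, and the vertices of any clique must share a bag in every tree decomposition; so some bag has ≥ 3 vertices and tw(G) ≥ 2. Combining the bounds, tw(G) = 2.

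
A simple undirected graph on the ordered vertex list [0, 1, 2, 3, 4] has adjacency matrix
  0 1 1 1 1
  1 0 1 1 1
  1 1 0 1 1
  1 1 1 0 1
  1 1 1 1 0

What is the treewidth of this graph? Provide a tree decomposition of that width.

With just one bag of size 5, the width is 5 − 1 = 4, so tw(G) ≤ 4. For the lower bound, the 5 vertices {0, 1, 2, 3, 4} are pairwise adjacent, and any tree decomposition puts a clique entirely inside one bag — forcing width ≥ 4. The upper and lower bounds meet at 4, so that is the treewidth.

Treewidth 4.
Bags: B1 = {0, 1, 2, 3, 4}
Tree: (single bag)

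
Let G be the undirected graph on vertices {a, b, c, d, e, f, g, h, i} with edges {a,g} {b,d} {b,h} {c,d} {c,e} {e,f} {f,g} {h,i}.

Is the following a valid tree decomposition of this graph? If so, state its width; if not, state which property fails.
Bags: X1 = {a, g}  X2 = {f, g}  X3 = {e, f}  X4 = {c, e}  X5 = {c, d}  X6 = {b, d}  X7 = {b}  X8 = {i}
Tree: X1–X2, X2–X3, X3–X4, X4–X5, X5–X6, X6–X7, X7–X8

No — vertex h appears in no bag.

A tree decomposition must satisfy three properties: every vertex lies in some bag; for every edge, both endpoints lie together in some bag; and for every vertex, the bags containing it form a connected subtree. Here vertex h appears in no bag, so the decomposition is invalid.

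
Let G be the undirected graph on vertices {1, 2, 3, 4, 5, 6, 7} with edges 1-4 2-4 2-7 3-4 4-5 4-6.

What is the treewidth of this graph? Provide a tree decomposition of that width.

Every bag has size at most 2, so the width is 2 − 1 = 1 and tw(G) ≤ 1. Since G has at least one edge (e.g. 1–4), it is not an edgeless graph, so tw(G) ≥ 1. Combining the bounds, tw(G) = 1.

Treewidth 1.
Bags: B1 = {1, 4}  B2 = {4, 5}  B3 = {4, 6}  B4 = {2, 4}  B5 = {3, 4}  B6 = {2, 7}
Tree: B1–B2, B1–B3, B3–B4, B2–B5, B4–B6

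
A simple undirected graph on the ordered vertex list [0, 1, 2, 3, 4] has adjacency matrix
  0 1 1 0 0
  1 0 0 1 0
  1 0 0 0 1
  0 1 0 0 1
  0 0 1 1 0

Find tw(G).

A width-2 tree decomposition is:
Bags: B1 = {0, 1, 2}  B2 = {1, 2, 4}  B3 = {1, 3, 4}
Tree: B1–B2, B2–B3
The largest bag has 3 vertices, giving width 2; this decomposition certifies tw(G) ≤ 2. The edges 1–0–2–4–3–1 form a cycle, so G is not a tree and its treewidth is at least 2. Hence tw(G) = 2 exactly.

2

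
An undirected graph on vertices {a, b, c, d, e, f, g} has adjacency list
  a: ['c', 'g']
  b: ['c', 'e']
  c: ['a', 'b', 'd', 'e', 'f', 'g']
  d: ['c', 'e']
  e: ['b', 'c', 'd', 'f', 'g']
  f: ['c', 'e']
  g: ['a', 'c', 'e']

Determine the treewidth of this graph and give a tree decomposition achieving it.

Each bag holds 3 vertices, so the decomposition has width 2, which upper-bounds the treewidth. On the other hand G contains the 3-clique {c, d, e}. A clique must lie in a single bag of any decomposition, so no decomposition can have width below 2. The upper and lower bounds meet at 2, so that is the treewidth.

Treewidth 2.
Bags: B1 = {c, e, g}  B2 = {c, e, f}  B3 = {a, c, g}  B4 = {b, c, e}  B5 = {c, d, e}
Tree: B1–B2, B1–B3, B1–B4, B2–B5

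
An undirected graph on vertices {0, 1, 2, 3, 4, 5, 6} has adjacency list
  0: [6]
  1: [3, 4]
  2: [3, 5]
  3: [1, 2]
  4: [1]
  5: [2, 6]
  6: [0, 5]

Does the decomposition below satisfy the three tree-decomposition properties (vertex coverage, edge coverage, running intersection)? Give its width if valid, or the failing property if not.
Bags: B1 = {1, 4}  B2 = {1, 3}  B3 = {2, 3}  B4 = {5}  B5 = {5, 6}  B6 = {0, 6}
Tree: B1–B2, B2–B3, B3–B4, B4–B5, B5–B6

A tree decomposition must satisfy three properties: every vertex lies in some bag; for every edge, both endpoints lie together in some bag; and for every vertex, the bags containing it form a connected subtree. Here edge (2,5) lies in no bag, so the decomposition is invalid.

No — edge (2,5) lies in no bag.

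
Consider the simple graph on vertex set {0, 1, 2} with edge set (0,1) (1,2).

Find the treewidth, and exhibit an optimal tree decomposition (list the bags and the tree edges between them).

Treewidth 1.
Bags: B1 = {0, 1}  B2 = {1, 2}
Tree: B1–B2

The largest bag has 2 vertices, giving width 1; this decomposition certifies tw(G) ≤ 1. G has an edge, so its treewidth is at least 1. Combining the bounds, tw(G) = 1.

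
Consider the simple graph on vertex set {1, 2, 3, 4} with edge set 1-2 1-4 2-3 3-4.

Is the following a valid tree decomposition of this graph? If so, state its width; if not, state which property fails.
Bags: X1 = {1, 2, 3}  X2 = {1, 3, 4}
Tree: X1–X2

Vertex coverage: the bags together contain {1, 2, 3, 4}, the full vertex set. Edge coverage: each edge of G has both endpoints in at least one bag. Running intersection: for every vertex, the bags containing it form a connected subtree. All three properties hold, so this is a valid tree decomposition of width max|bag| − 1 = 2, and hence tw(G) ≤ 2.

Yes; width 2.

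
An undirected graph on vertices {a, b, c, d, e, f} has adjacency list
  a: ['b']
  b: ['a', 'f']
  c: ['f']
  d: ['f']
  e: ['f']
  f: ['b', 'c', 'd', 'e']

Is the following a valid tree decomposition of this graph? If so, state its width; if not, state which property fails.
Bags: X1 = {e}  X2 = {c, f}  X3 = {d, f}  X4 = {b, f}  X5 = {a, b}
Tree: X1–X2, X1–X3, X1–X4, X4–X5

A tree decomposition must satisfy three properties: every vertex lies in some bag; for every edge, both endpoints lie together in some bag; and for every vertex, the bags containing it form a connected subtree. Here edge (f,e) lies in no bag, so the decomposition is invalid.

No — edge (f,e) lies in no bag.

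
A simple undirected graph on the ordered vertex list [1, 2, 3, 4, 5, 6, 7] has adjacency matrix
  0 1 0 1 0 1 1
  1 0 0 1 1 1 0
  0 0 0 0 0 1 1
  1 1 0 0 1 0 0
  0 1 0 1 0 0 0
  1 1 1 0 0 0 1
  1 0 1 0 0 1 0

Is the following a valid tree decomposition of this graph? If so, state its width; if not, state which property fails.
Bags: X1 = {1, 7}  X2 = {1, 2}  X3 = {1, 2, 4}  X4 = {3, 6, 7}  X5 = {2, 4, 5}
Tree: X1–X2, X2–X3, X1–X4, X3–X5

A tree decomposition must satisfy three properties: every vertex lies in some bag; for every edge, both endpoints lie together in some bag; and for every vertex, the bags containing it form a connected subtree. Here edge (6,1) lies in no bag, so the decomposition is invalid.

No — edge (6,1) lies in no bag.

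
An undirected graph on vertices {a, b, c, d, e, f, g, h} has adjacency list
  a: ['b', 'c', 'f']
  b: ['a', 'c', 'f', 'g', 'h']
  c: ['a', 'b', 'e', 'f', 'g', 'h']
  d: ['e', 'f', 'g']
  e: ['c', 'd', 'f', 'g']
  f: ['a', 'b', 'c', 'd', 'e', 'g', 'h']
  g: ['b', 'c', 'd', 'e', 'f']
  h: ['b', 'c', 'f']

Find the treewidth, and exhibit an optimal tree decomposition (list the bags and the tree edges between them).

Each bag holds 4 vertices, so the decomposition has width 3, which upper-bounds the treewidth. On the other hand G contains the 4-clique {d, e, f, g}. A clique must lie in a single bag of any decomposition, so no decomposition can have width below 3. Combining the bounds, tw(G) = 3.

Treewidth 3.
Bags: B1 = {a, b, c, f}  B2 = {b, c, f, g}  B3 = {b, c, f, h}  B4 = {c, e, f, g}  B5 = {d, e, f, g}
Tree: B1–B2, B2–B3, B2–B4, B4–B5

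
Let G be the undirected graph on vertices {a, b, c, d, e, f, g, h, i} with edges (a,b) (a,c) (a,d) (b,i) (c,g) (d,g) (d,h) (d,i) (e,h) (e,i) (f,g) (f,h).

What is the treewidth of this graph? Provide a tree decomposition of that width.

Treewidth 3.
One optimal decomposition is:
Bags: B1 = {b, e, h, i}  B2 = {b, d, h, i}  B3 = {a, b, d, h}  B4 = {a, d, f, h}  B5 = {a, d, f, g}  B6 = {a, c, f, g}
Tree: B1–B2, B2–B3, B3–B4, B4–B5, B5–B6

Each bag holds 4 vertices, so the decomposition has width 3, which upper-bounds the treewidth. For the lower bound: the 4 vertex sets {b,e,i}, {h}, {d}, {a,c,f,g} are disjoint, each induces a connected subgraph, and every pair is joined by at least one edge of G. Contracting each set to a single vertex therefore yields K_{4} as a minor, and since treewidth is minor-monotone, tw(G) ≥ tw(K_{4}) = 3. Therefore the treewidth is 3.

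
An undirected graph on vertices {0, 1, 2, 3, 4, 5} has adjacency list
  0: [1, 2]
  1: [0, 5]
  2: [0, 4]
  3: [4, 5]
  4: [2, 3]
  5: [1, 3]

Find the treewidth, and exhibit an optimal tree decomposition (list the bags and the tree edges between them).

Each bag holds 3 vertices, so the decomposition has width 2, which upper-bounds the treewidth. For the lower bound, G contains the cycle 5–3–4–2–0–1–5, so G is not a forest; only forests have treewidth ≤ 1, hence tw(G) ≥ 2. The upper and lower bounds meet at 2, so that is the treewidth.

Treewidth 2.
One such decomposition:
Bags: B1 = {3, 4, 5}  B2 = {2, 4, 5}  B3 = {0, 2, 5}  B4 = {0, 1, 5}
Tree: B1–B2, B2–B3, B3–B4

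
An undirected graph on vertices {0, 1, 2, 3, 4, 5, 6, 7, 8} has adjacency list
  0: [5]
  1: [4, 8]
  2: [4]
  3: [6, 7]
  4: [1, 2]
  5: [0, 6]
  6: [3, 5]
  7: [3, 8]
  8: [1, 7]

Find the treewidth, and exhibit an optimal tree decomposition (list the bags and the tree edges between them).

The largest bag has 2 vertices, giving width 1; this decomposition certifies tw(G) ≤ 1. G has an edge, so its treewidth is at least 1. Therefore the treewidth is 1.

Treewidth 1.
One optimal decomposition is:
Bags: B1 = {2, 4}  B2 = {1, 4}  B3 = {1, 8}  B4 = {7, 8}  B5 = {3, 7}  B6 = {3, 6}  B7 = {5, 6}  B8 = {0, 5}
Tree: B1–B2, B2–B3, B3–B4, B4–B5, B5–B6, B6–B7, B7–B8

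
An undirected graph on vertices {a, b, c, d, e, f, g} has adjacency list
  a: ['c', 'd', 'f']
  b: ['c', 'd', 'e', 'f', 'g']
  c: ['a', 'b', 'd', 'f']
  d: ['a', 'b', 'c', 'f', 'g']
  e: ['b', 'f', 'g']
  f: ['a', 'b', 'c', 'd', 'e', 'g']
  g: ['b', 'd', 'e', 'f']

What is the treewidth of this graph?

A width-3 tree decomposition is:
Bags: B1 = {a, c, d, f}  B2 = {b, c, d, f}  B3 = {b, d, f, g}  B4 = {b, e, f, g}
Tree: B1–B2, B2–B3, B3–B4
Every bag has size at most 4, so the width is 4 − 1 = 3 and tw(G) ≤ 3. On the other hand G contains the 4-clique {b, d, f, g}. A clique must lie in a single bag of any decomposition, so no decomposition can have width below 3. The upper and lower bounds meet at 3, so that is the treewidth.

3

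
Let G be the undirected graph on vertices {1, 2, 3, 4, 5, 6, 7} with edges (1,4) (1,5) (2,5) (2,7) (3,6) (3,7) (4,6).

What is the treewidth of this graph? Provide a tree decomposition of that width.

The largest bag has 3 vertices, giving width 2; this decomposition certifies tw(G) ≤ 2. For the lower bound, G contains the cycle 6–4–1–5–2–7–3–6, so G is not a forest; only forests have treewidth ≤ 1, hence tw(G) ≥ 2. Therefore the treewidth is 2.

Treewidth 2.
One optimal decomposition is:
Bags: B1 = {1, 4, 6}  B2 = {1, 5, 6}  B3 = {2, 5, 6}  B4 = {2, 6, 7}  B5 = {3, 6, 7}
Tree: B1–B2, B2–B3, B3–B4, B4–B5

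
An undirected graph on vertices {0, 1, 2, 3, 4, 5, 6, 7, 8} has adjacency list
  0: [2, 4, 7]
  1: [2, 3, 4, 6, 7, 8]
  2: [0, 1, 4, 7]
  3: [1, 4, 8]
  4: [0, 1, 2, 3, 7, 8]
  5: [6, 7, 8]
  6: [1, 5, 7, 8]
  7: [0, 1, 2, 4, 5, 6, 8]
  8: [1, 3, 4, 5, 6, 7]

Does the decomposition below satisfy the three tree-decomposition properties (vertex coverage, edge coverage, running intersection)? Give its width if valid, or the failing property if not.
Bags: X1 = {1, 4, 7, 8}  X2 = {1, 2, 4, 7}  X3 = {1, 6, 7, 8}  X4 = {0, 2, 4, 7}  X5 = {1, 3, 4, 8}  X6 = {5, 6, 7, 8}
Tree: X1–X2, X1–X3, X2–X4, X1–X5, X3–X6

Yes; width 3.

Vertex coverage: the bags together contain {0, 1, 2, 3, 4, 5, 6, 7, 8}, the full vertex set. Edge coverage: each edge of G has both endpoints in at least one bag. Running intersection: for every vertex, the bags containing it form a connected subtree. All three properties hold, so this is a valid tree decomposition of width max|bag| − 1 = 3, and hence tw(G) ≤ 3.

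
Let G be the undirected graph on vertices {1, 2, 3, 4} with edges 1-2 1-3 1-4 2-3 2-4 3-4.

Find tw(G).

A width-3 tree decomposition is:
Bags: B1 = {1, 2, 3, 4}
Tree: (single bag)
With just one bag of size 4, the width is 4 − 1 = 3, so tw(G) ≤ 3. On the other hand G contains the 4-clique {1, 2, 3, 4}. A clique must lie in a single bag of any decomposition, so no decomposition can have width below 3. Therefore the treewidth is 3.

3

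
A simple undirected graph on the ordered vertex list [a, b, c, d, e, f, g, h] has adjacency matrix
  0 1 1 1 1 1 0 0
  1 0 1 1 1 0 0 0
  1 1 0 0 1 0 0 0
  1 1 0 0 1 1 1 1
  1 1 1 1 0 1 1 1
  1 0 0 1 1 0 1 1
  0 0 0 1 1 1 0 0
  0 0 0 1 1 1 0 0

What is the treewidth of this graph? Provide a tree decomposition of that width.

Each bag holds 4 vertices, so the decomposition has width 3, which upper-bounds the treewidth. On the other hand G contains the 4-clique {d, e, f, g}. A clique must lie in a single bag of any decomposition, so no decomposition can have width below 3. Therefore the treewidth is 3.

Treewidth 3.
Bags: B1 = {a, d, e, f}  B2 = {a, b, d, e}  B3 = {d, e, f, h}  B4 = {a, b, c, e}  B5 = {d, e, f, g}
Tree: B1–B2, B1–B3, B2–B4, B3–B5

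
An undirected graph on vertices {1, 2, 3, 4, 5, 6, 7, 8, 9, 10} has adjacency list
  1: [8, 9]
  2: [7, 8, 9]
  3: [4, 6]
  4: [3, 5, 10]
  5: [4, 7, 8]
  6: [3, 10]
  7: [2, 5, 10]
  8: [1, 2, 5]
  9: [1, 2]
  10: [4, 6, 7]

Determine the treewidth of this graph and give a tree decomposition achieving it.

Treewidth 2.
Bags: B1 = {3, 6, 10}  B2 = {3, 4, 10}  B3 = {4, 7, 10}  B4 = {4, 5, 7}  B5 = {2, 5, 7}  B6 = {2, 5, 8}  B7 = {2, 8, 9}  B8 = {1, 8, 9}
Tree: B1–B2, B2–B3, B3–B4, B4–B5, B5–B6, B6–B7, B7–B8

The largest bag has 3 vertices, giving width 2; this decomposition certifies tw(G) ≤ 2. For the lower bound, G contains the cycle 6–3–4–10–6, so G is not a forest; only forests have treewidth ≤ 1, hence tw(G) ≥ 2. Hence tw(G) = 2 exactly.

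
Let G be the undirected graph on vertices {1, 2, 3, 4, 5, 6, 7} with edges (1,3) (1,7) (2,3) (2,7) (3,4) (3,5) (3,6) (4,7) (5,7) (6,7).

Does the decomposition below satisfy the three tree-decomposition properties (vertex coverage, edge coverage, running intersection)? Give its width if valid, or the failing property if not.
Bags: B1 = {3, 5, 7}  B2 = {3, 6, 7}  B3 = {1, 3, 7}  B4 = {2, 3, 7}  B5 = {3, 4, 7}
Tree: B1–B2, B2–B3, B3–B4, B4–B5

Vertex coverage: the bags together contain {1, 2, 3, 4, 5, 6, 7}, the full vertex set. Edge coverage: each edge of G has both endpoints in at least one bag. Running intersection: for every vertex, the bags containing it form a connected subtree. All three properties hold, so this is a valid tree decomposition of width max|bag| − 1 = 2, and hence tw(G) ≤ 2.

Yes; width 2.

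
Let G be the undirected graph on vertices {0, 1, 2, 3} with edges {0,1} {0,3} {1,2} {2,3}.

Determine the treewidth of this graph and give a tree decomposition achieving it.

Treewidth 2.
One such decomposition:
Bags: B1 = {0, 2, 3}  B2 = {0, 1, 2}
Tree: B1–B2

Every bag has size at most 3, so the width is 3 − 1 = 2 and tw(G) ≤ 2. Since 0–3–2–1–0 is a cycle in G, G is not acyclic. Forests are exactly the graphs of treewidth ≤ 1, so tw(G) ≥ 2. Hence tw(G) = 2 exactly.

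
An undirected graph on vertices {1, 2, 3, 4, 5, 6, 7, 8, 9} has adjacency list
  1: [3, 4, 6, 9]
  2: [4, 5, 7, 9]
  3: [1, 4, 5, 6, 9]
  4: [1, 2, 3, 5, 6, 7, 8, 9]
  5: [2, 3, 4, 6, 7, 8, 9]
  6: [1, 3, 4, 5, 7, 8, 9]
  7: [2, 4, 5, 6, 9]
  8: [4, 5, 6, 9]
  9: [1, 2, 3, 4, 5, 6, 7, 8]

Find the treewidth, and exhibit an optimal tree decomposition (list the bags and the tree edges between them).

Treewidth 4.
One optimal decomposition is:
Bags: B1 = {4, 5, 6, 7, 9}  B2 = {3, 4, 5, 6, 9}  B3 = {2, 4, 5, 7, 9}  B4 = {1, 3, 4, 6, 9}  B5 = {4, 5, 6, 8, 9}
Tree: B1–B2, B1–B3, B2–B4, B1–B5

Every bag has size at most 5, so the width is 5 − 1 = 4 and tw(G) ≤ 4. On the other hand G contains the 5-clique {1, 3, 4, 6, 9}. A clique must lie in a single bag of any decomposition, so no decomposition can have width below 4. Therefore the treewidth is 4.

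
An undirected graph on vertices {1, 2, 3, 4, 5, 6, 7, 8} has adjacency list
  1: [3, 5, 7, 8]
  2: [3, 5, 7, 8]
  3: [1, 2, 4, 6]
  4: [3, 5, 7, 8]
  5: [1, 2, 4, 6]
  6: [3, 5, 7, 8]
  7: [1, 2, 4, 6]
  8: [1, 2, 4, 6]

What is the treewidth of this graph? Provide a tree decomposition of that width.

Every bag has size at most 5, so the width is 5 − 1 = 4 and tw(G) ≤ 4. For the lower bound: the 5 vertex sets {2,3}, {4,7}, {6,8}, {5}, {1} are disjoint, each induces a connected subgraph, and every pair is joined by at least one edge of G. Contracting each set to a single vertex therefore yields K_{5} as a minor, and since treewidth is minor-monotone, tw(G) ≥ tw(K_{5}) = 4. Combining the bounds, tw(G) = 4.

Treewidth 4.
One such decomposition:
Bags: B1 = {2, 3, 5, 7, 8}  B2 = {3, 4, 5, 7, 8}  B3 = {3, 5, 6, 7, 8}  B4 = {1, 3, 5, 7, 8}
Tree: B1–B2, B2–B3, B3–B4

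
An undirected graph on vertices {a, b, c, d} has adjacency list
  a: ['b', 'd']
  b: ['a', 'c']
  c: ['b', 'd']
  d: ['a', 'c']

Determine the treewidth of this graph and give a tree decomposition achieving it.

Each bag holds 3 vertices, so the decomposition has width 2, which upper-bounds the treewidth. The edges b–c–d–a–b form a cycle, so G is not a tree and its treewidth is at least 2. Hence tw(G) = 2 exactly.

Treewidth 2.
One such decomposition:
Bags: B1 = {b, c, d}  B2 = {a, b, d}
Tree: B1–B2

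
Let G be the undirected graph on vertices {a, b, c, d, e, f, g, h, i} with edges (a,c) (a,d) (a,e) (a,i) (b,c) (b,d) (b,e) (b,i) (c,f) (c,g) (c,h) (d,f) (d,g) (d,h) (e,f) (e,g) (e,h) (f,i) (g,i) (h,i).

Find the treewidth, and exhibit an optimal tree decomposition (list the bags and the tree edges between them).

Treewidth 4.
Bags: B1 = {b, c, d, e, i}  B2 = {c, d, e, g, i}  B3 = {a, c, d, e, i}  B4 = {c, d, e, h, i}  B5 = {c, d, e, f, i}
Tree: B1–B2, B2–B3, B3–B4, B4–B5

Each bag holds 5 vertices, so the decomposition has width 4, which upper-bounds the treewidth. For the lower bound: the 5 vertex sets {b,d}, {c,g}, {a,e}, {i}, {h} are disjoint, each induces a connected subgraph, and every pair is joined by at least one edge of G. Contracting each set to a single vertex therefore yields K_{5} as a minor, and since treewidth is minor-monotone, tw(G) ≥ tw(K_{5}) = 4. Combining the bounds, tw(G) = 4.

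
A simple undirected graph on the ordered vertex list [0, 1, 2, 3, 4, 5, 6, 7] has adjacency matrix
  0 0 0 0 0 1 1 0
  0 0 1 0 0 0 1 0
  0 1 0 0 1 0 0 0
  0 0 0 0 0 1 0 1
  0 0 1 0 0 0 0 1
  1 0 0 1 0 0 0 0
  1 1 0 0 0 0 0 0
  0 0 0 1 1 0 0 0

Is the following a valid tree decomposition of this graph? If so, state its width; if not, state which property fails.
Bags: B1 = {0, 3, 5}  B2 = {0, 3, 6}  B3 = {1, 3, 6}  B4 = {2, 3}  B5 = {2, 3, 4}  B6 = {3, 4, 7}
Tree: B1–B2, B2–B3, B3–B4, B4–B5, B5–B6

A tree decomposition must satisfy three properties: every vertex lies in some bag; for every edge, both endpoints lie together in some bag; and for every vertex, the bags containing it form a connected subtree. Here edge (1,2) lies in no bag, so the decomposition is invalid.

No — edge (1,2) lies in no bag.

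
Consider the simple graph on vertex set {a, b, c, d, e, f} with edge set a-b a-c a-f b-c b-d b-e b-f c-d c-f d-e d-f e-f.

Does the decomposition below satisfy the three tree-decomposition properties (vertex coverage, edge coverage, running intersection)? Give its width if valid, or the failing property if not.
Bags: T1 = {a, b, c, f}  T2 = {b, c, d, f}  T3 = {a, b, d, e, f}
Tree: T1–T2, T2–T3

No — bags containing vertex a are not connected in the tree.

A tree decomposition must satisfy three properties: every vertex lies in some bag; for every edge, both endpoints lie together in some bag; and for every vertex, the bags containing it form a connected subtree. Here bags containing vertex a are not connected in the tree, so the decomposition is invalid.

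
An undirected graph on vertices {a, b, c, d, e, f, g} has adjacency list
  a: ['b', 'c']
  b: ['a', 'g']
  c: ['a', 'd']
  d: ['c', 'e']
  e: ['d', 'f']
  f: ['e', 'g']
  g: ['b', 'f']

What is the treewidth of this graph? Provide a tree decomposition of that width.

The largest bag has 3 vertices, giving width 2; this decomposition certifies tw(G) ≤ 2. The edges c–a–b–g–f–e–d–c form a cycle, so G is not a tree and its treewidth is at least 2. Therefore the treewidth is 2.

Treewidth 2.
One optimal decomposition is:
Bags: B1 = {a, b, c}  B2 = {b, c, g}  B3 = {c, f, g}  B4 = {c, e, f}  B5 = {c, d, e}
Tree: B1–B2, B2–B3, B3–B4, B4–B5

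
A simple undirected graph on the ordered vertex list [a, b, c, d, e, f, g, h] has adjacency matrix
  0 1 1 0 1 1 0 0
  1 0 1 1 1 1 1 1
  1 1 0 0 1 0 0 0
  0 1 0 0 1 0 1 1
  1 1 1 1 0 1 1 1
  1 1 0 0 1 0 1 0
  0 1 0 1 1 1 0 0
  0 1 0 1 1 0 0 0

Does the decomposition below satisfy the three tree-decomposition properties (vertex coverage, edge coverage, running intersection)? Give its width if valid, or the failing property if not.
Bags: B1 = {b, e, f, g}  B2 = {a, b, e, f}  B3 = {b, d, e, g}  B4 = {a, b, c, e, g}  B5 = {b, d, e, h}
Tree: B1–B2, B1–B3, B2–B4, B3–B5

A tree decomposition must satisfy three properties: every vertex lies in some bag; for every edge, both endpoints lie together in some bag; and for every vertex, the bags containing it form a connected subtree. Here bags containing vertex g are not connected in the tree, so the decomposition is invalid.

No — bags containing vertex g are not connected in the tree.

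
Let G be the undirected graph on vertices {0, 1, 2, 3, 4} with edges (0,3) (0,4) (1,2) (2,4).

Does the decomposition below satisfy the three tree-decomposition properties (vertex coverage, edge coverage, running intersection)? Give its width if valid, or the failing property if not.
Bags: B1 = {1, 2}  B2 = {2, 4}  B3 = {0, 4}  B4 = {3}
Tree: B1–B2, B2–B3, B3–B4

A tree decomposition must satisfy three properties: every vertex lies in some bag; for every edge, both endpoints lie together in some bag; and for every vertex, the bags containing it form a connected subtree. Here edge (0,3) lies in no bag, so the decomposition is invalid.

No — edge (0,3) lies in no bag.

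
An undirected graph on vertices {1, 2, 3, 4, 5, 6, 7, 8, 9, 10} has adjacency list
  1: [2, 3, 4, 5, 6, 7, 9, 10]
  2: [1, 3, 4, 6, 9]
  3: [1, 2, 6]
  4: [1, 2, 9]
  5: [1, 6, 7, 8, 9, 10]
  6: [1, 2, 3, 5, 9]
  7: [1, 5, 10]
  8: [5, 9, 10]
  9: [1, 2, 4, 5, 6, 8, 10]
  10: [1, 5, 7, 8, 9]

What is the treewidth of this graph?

A width-3 tree decomposition is:
Bags: B1 = {1, 5, 9, 10}  B2 = {1, 5, 6, 9}  B3 = {5, 8, 9, 10}  B4 = {1, 5, 7, 10}  B5 = {1, 2, 6, 9}  B6 = {1, 2, 4, 9}  B7 = {1, 2, 3, 6}
Tree: B1–B2, B1–B3, B1–B4, B2–B5, B5–B6, B5–B7
Each bag holds 4 vertices, so the decomposition has width 3, which upper-bounds the treewidth. For the lower bound, the 4 vertices {5, 8, 9, 10} are pairwise adjacent, and any tree decomposition puts a clique entirely inside one bag — forcing width ≥ 3. Combining the bounds, tw(G) = 3.

3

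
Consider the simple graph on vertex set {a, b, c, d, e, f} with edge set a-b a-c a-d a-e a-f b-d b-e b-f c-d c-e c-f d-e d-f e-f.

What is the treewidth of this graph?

A width-4 tree decomposition is:
Bags: B1 = {a, b, d, e, f}  B2 = {a, c, d, e, f}
Tree: B1–B2
Every bag has size at most 5, so the width is 5 − 1 = 4 and tw(G) ≤ 4. Conversely, {a, c, d, e, f} is a clique of size 5, and the vertices of any clique must share a bag in every tree decomposition; so some bag has ≥ 5 vertices and tw(G) ≥ 4. Therefore the treewidth is 4.

4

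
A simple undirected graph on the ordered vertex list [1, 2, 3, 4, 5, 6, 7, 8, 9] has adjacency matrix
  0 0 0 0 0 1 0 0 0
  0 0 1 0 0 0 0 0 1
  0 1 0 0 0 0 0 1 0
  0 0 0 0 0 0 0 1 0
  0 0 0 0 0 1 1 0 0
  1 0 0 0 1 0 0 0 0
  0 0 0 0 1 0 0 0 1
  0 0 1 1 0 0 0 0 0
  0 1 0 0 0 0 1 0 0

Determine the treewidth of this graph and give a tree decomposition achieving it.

The largest bag has 2 vertices, giving width 1; this decomposition certifies tw(G) ≤ 1. Any graph with an edge has treewidth ≥ 1, and G has the edge 4–8. The upper and lower bounds meet at 1, so that is the treewidth.

Treewidth 1.
Bags: B1 = {4, 8}  B2 = {3, 8}  B3 = {2, 3}  B4 = {2, 9}  B5 = {7, 9}  B6 = {5, 7}  B7 = {5, 6}  B8 = {1, 6}
Tree: B1–B2, B2–B3, B3–B4, B4–B5, B5–B6, B6–B7, B7–B8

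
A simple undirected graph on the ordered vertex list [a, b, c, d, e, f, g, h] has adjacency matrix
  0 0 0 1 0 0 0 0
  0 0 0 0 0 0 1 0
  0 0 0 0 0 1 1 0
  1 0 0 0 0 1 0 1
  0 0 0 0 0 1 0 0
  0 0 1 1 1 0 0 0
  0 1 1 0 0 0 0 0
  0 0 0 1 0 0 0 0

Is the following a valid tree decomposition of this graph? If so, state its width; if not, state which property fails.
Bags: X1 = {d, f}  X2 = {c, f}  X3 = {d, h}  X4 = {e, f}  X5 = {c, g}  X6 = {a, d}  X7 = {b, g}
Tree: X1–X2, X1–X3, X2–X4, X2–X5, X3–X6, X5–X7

Every vertex of G appears in some bag (union = {a, b, c, d, e, f, g, h}); every edge is covered by a bag; and for each vertex v the set of bags containing v is connected in the bag tree. The decomposition is therefore valid. The largest bag has 2 vertices, so the width is 1.

Yes; width 1.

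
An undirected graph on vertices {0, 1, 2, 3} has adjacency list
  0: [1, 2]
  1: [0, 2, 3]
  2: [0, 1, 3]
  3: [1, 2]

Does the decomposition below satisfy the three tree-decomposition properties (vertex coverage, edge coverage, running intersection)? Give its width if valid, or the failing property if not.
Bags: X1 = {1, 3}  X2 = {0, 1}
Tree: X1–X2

A tree decomposition must satisfy three properties: every vertex lies in some bag; for every edge, both endpoints lie together in some bag; and for every vertex, the bags containing it form a connected subtree. Here vertex 2 appears in no bag, so the decomposition is invalid.

No — vertex 2 appears in no bag.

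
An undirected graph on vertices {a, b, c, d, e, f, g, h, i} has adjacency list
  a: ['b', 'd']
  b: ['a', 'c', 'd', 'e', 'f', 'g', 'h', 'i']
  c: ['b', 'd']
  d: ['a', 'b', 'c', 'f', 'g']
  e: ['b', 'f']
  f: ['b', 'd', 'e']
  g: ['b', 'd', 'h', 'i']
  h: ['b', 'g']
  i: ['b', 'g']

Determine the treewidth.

A width-2 tree decomposition is:
Bags: B1 = {b, d, g}  B2 = {b, c, d}  B3 = {b, d, f}  B4 = {a, b, d}  B5 = {b, g, i}  B6 = {b, e, f}  B7 = {b, g, h}
Tree: B1–B2, B1–B3, B1–B4, B1–B5, B3–B6, B5–B7
The largest bag has 3 vertices, giving width 2; this decomposition certifies tw(G) ≤ 2. Conversely, {b, d, g} is a clique of size 3, and the vertices of any clique must share a bag in every tree decomposition; so some bag has ≥ 3 vertices and tw(G) ≥ 2. Hence tw(G) = 2 exactly.

2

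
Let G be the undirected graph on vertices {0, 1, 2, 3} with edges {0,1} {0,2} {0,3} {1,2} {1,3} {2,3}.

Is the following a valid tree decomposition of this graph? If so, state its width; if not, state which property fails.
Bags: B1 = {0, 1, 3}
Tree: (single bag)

A tree decomposition must satisfy three properties: every vertex lies in some bag; for every edge, both endpoints lie together in some bag; and for every vertex, the bags containing it form a connected subtree. Here vertex 2 appears in no bag, so the decomposition is invalid.

No — vertex 2 appears in no bag.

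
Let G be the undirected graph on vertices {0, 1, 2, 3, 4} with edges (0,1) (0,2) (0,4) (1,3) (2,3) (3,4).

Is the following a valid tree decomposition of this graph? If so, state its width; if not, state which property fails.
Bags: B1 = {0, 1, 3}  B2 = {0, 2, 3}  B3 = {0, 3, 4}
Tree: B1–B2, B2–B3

Yes; width 2.

Vertex coverage: the bags together contain {0, 1, 2, 3, 4}, the full vertex set. Edge coverage: each edge of G has both endpoints in at least one bag. Running intersection: for every vertex, the bags containing it form a connected subtree. All three properties hold, so this is a valid tree decomposition of width max|bag| − 1 = 2, and hence tw(G) ≤ 2.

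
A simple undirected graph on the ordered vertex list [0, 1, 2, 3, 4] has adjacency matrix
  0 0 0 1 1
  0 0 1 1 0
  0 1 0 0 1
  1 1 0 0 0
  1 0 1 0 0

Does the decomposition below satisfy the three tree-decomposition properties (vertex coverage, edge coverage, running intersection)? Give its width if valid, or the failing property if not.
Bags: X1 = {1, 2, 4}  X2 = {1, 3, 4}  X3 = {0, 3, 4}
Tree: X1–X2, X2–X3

Vertex coverage: the bags together contain {0, 1, 2, 3, 4}, the full vertex set. Edge coverage: each edge of G has both endpoints in at least one bag. Running intersection: for every vertex, the bags containing it form a connected subtree. All three properties hold, so this is a valid tree decomposition of width max|bag| − 1 = 2, and hence tw(G) ≤ 2.

Yes; width 2.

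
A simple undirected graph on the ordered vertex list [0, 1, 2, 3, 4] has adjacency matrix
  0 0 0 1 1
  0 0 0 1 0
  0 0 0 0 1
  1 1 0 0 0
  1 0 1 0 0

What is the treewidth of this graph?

1

A width-1 tree decomposition is:
Bags: B1 = {1, 3}  B2 = {0, 3}  B3 = {0, 4}  B4 = {2, 4}
Tree: B1–B2, B2–B3, B3–B4
The largest bag has 2 vertices, giving width 1; this decomposition certifies tw(G) ≤ 1. Since G has at least one edge (e.g. 1–3), it is not an edgeless graph, so tw(G) ≥ 1. The upper and lower bounds meet at 1, so that is the treewidth.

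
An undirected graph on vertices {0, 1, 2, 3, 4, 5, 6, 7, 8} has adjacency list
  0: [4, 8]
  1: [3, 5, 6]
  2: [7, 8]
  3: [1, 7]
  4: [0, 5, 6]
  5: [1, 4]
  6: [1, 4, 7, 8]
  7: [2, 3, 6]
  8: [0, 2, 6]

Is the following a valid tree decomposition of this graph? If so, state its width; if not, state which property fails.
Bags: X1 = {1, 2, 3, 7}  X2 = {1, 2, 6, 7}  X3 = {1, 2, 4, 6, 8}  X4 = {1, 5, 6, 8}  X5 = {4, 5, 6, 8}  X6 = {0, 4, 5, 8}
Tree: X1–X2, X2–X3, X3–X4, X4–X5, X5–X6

A tree decomposition must satisfy three properties: every vertex lies in some bag; for every edge, both endpoints lie together in some bag; and for every vertex, the bags containing it form a connected subtree. Here bags containing vertex 4 are not connected in the tree, so the decomposition is invalid.

No — bags containing vertex 4 are not connected in the tree.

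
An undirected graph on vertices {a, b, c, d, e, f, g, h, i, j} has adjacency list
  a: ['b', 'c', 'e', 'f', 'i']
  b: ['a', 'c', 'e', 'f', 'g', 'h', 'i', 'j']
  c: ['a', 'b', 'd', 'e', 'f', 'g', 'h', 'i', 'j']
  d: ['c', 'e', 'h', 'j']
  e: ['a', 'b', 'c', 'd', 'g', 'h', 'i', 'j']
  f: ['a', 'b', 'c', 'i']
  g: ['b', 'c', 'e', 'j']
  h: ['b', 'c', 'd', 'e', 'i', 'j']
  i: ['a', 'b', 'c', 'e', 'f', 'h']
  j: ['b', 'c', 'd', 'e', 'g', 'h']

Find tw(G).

A width-4 tree decomposition is:
Bags: B1 = {b, c, e, h, i}  B2 = {b, c, e, h, j}  B3 = {b, c, e, g, j}  B4 = {c, d, e, h, j}  B5 = {a, b, c, e, i}  B6 = {a, b, c, f, i}
Tree: B1–B2, B2–B3, B2–B4, B1–B5, B5–B6
Each bag holds 5 vertices, so the decomposition has width 4, which upper-bounds the treewidth. For the lower bound, the 5 vertices {c, d, e, h, j} are pairwise adjacent, and any tree decomposition puts a clique entirely inside one bag — forcing width ≥ 4. Hence tw(G) = 4 exactly.

4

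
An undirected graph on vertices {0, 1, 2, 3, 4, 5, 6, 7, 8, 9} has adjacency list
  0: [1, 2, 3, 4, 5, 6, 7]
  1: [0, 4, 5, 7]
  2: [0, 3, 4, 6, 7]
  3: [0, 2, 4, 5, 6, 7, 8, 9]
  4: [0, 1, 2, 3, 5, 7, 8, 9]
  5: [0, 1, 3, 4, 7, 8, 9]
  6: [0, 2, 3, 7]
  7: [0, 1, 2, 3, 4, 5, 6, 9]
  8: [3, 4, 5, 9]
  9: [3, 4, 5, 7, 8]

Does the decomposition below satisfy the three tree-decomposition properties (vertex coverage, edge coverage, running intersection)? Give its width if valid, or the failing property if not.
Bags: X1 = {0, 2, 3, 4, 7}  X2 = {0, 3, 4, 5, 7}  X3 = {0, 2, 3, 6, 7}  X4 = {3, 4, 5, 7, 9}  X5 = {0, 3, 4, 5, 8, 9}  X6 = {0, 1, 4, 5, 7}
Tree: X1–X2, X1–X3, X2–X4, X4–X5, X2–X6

No — bags containing vertex 0 are not connected in the tree.

A tree decomposition must satisfy three properties: every vertex lies in some bag; for every edge, both endpoints lie together in some bag; and for every vertex, the bags containing it form a connected subtree. Here bags containing vertex 0 are not connected in the tree, so the decomposition is invalid.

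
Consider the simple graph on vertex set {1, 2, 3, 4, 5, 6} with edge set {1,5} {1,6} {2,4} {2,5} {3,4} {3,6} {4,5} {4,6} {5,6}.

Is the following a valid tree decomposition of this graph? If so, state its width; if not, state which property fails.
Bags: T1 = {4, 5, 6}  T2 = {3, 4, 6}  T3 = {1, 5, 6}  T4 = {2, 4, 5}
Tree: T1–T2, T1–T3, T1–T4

Every vertex of G appears in some bag (union = {1, 2, 3, 4, 5, 6}); every edge is covered by a bag; and for each vertex v the set of bags containing v is connected in the bag tree. The decomposition is therefore valid. The largest bag has 3 vertices, so the width is 2.

Yes; width 2.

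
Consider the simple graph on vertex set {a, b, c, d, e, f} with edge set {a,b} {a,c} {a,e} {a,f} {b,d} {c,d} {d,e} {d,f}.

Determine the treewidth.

2

A width-2 tree decomposition is:
Bags: B1 = {a, c, d}  B2 = {a, b, d}  B3 = {a, d, e}  B4 = {a, d, f}
Tree: B1–B2, B2–B3, B3–B4
Each bag holds 3 vertices, so the decomposition has width 2, which upper-bounds the treewidth. The edges c–d–b–a–c form a cycle, so G is not a tree and its treewidth is at least 2. Therefore the treewidth is 2.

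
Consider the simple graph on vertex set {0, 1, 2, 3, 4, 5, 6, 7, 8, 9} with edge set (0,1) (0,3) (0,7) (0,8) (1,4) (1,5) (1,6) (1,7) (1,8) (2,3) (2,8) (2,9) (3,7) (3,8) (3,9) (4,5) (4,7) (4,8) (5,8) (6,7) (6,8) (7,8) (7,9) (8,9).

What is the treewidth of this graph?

3

A width-3 tree decomposition is:
Bags: B1 = {0, 1, 7, 8}  B2 = {1, 4, 7, 8}  B3 = {0, 3, 7, 8}  B4 = {1, 4, 5, 8}  B5 = {1, 6, 7, 8}  B6 = {3, 7, 8, 9}  B7 = {2, 3, 8, 9}
Tree: B1–B2, B1–B3, B2–B4, B1–B5, B3–B6, B6–B7
Every bag has size at most 4, so the width is 4 − 1 = 3 and tw(G) ≤ 3. For the lower bound, the 4 vertices {2, 3, 8, 9} are pairwise adjacent, and any tree decomposition puts a clique entirely inside one bag — forcing width ≥ 3. Hence tw(G) = 3 exactly.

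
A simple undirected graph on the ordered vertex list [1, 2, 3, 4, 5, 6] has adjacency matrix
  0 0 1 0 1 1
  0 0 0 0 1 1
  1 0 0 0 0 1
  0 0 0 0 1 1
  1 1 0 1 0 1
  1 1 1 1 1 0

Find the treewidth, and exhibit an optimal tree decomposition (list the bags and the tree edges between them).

Treewidth 2.
One optimal decomposition is:
Bags: B1 = {2, 5, 6}  B2 = {4, 5, 6}  B3 = {1, 5, 6}  B4 = {1, 3, 6}
Tree: B1–B2, B1–B3, B3–B4

The largest bag has 3 vertices, giving width 2; this decomposition certifies tw(G) ≤ 2. On the other hand G contains the 3-clique {1, 3, 6}. A clique must lie in a single bag of any decomposition, so no decomposition can have width below 2. Therefore the treewidth is 2.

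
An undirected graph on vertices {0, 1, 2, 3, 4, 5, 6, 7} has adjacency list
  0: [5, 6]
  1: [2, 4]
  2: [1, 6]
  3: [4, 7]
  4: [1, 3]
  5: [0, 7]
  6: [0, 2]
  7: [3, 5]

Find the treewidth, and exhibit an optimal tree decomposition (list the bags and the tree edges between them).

Each bag holds 3 vertices, so the decomposition has width 2, which upper-bounds the treewidth. The edges 7–3–4–1–2–6–0–5–7 form a cycle, so G is not a tree and its treewidth is at least 2. Combining the bounds, tw(G) = 2.

Treewidth 2.
One optimal decomposition is:
Bags: B1 = {3, 4, 7}  B2 = {1, 4, 7}  B3 = {1, 2, 7}  B4 = {2, 6, 7}  B5 = {0, 6, 7}  B6 = {0, 5, 7}
Tree: B1–B2, B2–B3, B3–B4, B4–B5, B5–B6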